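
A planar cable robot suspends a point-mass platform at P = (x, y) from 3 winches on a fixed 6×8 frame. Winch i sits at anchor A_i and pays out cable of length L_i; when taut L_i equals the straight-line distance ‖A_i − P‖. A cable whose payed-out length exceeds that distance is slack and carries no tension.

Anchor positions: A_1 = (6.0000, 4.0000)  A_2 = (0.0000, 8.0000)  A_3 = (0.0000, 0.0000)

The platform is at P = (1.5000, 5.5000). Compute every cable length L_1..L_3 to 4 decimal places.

(4.7434, 2.9155, 5.7009)

cable 1: Δx=4.5000, Δy=-1.5000; L_1 = √(Δx²+Δy²) = 4.7434
cable 2: Δx=-1.5000, Δy=2.5000; L_2 = √(Δx²+Δy²) = 2.9155
cable 3: Δx=-1.5000, Δy=-5.5000; L_3 = √(Δx²+Δy²) = 5.7009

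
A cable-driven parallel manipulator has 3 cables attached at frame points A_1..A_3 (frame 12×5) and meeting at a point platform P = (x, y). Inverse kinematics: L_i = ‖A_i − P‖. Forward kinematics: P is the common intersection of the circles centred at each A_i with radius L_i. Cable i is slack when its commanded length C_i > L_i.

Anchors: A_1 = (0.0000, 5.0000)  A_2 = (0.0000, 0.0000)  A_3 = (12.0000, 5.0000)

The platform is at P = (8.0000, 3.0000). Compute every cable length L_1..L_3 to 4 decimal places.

cable 1: Δx=-8.0000, Δy=2.0000; L_1 = √(Δx²+Δy²) = 8.2462
cable 2: Δx=-8.0000, Δy=-3.0000; L_2 = √(Δx²+Δy²) = 8.5440
cable 3: Δx=4.0000, Δy=2.0000; L_3 = √(Δx²+Δy²) = 4.4721

(8.2462, 8.5440, 4.4721)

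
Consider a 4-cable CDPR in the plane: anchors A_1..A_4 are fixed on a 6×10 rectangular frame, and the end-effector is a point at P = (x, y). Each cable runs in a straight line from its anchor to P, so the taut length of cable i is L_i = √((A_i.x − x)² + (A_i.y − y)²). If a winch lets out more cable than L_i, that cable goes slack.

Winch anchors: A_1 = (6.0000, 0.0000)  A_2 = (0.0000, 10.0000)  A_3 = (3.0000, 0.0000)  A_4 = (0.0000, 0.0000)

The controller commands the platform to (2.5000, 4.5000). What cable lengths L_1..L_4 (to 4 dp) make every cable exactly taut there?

L_1 = √((6.0000−2.5000)² + (0.0000−4.5000)²) = 5.7009
L_2 = √((0.0000−2.5000)² + (10.0000−4.5000)²) = 6.0415
L_3 = √((3.0000−2.5000)² + (0.0000−4.5000)²) = 4.5277
L_4 = √((0.0000−2.5000)² + (0.0000−4.5000)²) = 5.1478

(5.7009, 6.0415, 4.5277, 5.1478)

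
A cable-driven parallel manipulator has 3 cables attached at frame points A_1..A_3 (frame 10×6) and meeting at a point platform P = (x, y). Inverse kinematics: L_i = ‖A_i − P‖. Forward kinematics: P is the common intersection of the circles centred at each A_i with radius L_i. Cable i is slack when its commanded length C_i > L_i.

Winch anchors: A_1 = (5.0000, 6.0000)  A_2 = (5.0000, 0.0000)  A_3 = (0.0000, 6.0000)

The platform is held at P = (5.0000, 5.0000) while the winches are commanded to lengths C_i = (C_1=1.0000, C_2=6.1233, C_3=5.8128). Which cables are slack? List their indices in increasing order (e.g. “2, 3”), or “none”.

2, 3

cable 1: L_1 = ‖A_1−P‖ = 1.0000;  C_1 = 1.0000 → taut
cable 2: L_2 = ‖A_2−P‖ = 5.0000;  C_2 = 6.1233 → slack
cable 3: L_3 = ‖A_3−P‖ = 5.0990;  C_3 = 5.8128 → slack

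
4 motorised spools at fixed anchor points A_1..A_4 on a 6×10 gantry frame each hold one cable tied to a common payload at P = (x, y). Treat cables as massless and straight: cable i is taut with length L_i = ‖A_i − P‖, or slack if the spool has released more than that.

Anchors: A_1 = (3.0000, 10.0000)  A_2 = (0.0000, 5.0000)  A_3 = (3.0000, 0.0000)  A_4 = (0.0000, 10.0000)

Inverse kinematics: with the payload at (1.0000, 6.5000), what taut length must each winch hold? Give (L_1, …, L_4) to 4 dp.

(4.0311, 1.8028, 6.8007, 3.6401)

cable 1: Δx=2.0000, Δy=3.5000; L_1 = √(Δx²+Δy²) = 4.0311
cable 2: Δx=-1.0000, Δy=-1.5000; L_2 = √(Δx²+Δy²) = 1.8028
cable 3: Δx=2.0000, Δy=-6.5000; L_3 = √(Δx²+Δy²) = 6.8007
cable 4: Δx=-1.0000, Δy=3.5000; L_4 = √(Δx²+Δy²) = 3.6401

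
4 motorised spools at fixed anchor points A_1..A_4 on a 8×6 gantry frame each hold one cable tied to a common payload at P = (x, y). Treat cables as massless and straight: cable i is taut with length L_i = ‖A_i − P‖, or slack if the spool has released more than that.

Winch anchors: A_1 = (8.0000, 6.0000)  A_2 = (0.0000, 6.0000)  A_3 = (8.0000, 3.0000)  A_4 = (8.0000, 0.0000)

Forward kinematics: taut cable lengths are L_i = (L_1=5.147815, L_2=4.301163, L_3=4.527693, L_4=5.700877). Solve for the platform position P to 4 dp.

each cable: (A_i−P)·(A_i−P) = L_i²; let k_i = ‖A_i‖²−L_i²
k_1 = 64.0000+36.0000−26.5000 = 73.5000
row 1: 16.0000x + 0.0000y = 56.0000  (k_2=17.5000)
row 2: 0.0000x + 6.0000y = 21.0000  (k_3=52.5000)
row 3: 0.0000x + 12.0000y = 42.0000  (k_4=31.5000)
Cramer on rows 1–2 → x = 3.5000, y = 3.5000
check cable 4: ‖A_4−P‖² = 32.5000 ≈ L_4² = 32.5000 ✓

(3.5000, 3.5000)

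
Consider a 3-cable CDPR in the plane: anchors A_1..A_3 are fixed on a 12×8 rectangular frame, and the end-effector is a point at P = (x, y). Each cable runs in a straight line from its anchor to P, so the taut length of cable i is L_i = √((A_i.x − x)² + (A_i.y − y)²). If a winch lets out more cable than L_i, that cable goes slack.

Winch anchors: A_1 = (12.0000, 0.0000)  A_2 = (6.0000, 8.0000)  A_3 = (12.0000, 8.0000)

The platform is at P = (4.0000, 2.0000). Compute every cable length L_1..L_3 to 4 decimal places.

(8.2462, 6.3246, 10.0000)

L_1 = √((12.0000−4.0000)² + (0.0000−2.0000)²) = 8.2462
L_2 = √((6.0000−4.0000)² + (8.0000−2.0000)²) = 6.3246
L_3 = √((12.0000−4.0000)² + (8.0000−2.0000)²) = 10.0000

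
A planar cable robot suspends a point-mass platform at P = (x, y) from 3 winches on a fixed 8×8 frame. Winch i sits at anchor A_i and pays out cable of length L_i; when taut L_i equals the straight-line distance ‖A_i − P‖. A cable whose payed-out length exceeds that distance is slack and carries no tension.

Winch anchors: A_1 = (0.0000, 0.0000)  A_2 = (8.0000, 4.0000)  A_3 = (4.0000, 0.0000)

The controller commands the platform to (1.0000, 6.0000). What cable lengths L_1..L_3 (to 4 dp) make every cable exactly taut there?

L_1 = √((0.0000−1.0000)² + (0.0000−6.0000)²) = 6.0828
L_2 = √((8.0000−1.0000)² + (4.0000−6.0000)²) = 7.2801
L_3 = √((4.0000−1.0000)² + (0.0000−6.0000)²) = 6.7082

(6.0828, 7.2801, 6.7082)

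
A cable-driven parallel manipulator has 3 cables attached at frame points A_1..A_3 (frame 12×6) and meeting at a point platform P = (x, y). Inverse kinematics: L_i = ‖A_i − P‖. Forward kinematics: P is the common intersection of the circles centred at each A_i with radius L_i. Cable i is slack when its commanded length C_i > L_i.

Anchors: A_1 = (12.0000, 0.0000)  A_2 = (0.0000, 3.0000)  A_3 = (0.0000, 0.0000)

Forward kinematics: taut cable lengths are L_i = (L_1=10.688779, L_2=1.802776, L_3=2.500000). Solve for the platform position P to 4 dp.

(1.5000, 2.0000)

each cable: (A_i−P)·(A_i−P) = L_i²; let c_i = ‖A_i‖²−L_i²
c_1 = 144.0000+0.0000−114.2500 = 29.7500
row 1: 24.0000x − 6.0000y = 24.0000  (c_2=5.7500)
row 2: 24.0000x + 0.0000y = 36.0000  (c_3=-6.2500)
Cramer on rows 1–2 → x = 1.5000, y = 2.0000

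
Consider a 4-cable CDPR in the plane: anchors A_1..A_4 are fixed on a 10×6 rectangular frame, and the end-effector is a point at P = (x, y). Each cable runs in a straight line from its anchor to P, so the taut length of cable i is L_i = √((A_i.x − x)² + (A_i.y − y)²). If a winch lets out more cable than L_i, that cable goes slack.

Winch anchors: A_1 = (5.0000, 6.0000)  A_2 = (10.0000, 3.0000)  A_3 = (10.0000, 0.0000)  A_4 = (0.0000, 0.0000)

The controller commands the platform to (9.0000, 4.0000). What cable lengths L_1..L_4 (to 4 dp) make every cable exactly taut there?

L_1: Δ = A_1−P = (-4.0000, 2.0000) → ‖Δ‖ = √20.0000 = 4.4721
L_2: Δ = A_2−P = (1.0000, -1.0000) → ‖Δ‖ = √2.0000 = 1.4142
L_3: Δ = A_3−P = (1.0000, -4.0000) → ‖Δ‖ = √17.0000 = 4.1231
L_4: Δ = A_4−P = (-9.0000, -4.0000) → ‖Δ‖ = √97.0000 = 9.8489

(4.4721, 1.4142, 4.1231, 9.8489)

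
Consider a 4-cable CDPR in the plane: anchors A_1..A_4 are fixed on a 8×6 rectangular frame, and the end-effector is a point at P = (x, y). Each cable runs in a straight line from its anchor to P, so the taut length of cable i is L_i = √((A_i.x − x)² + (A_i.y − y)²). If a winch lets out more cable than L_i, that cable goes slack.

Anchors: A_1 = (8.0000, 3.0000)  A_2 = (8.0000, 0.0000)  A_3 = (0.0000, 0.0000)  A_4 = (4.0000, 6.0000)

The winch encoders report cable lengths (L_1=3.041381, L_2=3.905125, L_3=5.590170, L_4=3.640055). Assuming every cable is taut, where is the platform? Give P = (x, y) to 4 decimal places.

circle eqns → linear via eq_j − eq_1; set q_j = A_j·A_j − L_j²
q_1 = 64.0000+9.0000−9.2500 = 63.7500
0.0000·x + 6.0000·y = q_1−q_2 = 15.0000
16.0000·x + 6.0000·y = q_1−q_3 = 95.0000
8.0000·x − 6.0000·y = q_1−q_4 = 25.0000
solve first two rows → x=5.0000, y=2.5000
check cable 4: ‖A_4−P‖² = 13.2500 ≈ L_4² = 13.2500 ✓

(5.0000, 2.5000)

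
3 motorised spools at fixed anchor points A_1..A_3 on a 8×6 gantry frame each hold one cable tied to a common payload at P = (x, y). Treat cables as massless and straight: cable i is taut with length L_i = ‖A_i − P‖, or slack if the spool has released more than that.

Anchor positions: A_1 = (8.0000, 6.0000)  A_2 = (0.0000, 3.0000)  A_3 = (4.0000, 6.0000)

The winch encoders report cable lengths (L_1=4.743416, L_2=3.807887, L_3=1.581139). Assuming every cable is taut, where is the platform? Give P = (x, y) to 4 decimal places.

circle eqns → linear via eq_j − eq_1; set c_j = A_j·A_j − L_j²
c_1 = 64.0000+36.0000−22.5000 = 77.5000
16.0000·x + 6.0000·y = c_1−c_2 = 83.0000
8.0000·x + 0.0000·y = c_1−c_3 = 28.0000
solve first two rows → x=3.5000, y=4.5000

(3.5000, 4.5000)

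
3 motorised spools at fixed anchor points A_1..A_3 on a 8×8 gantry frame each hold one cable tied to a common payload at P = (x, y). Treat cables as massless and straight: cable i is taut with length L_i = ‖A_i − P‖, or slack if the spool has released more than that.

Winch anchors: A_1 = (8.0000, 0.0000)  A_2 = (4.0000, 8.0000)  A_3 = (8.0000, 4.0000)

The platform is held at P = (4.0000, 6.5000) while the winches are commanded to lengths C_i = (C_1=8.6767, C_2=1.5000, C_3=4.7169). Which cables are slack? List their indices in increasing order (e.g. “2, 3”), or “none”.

1

cable 1: L_1 = ‖A_1−P‖ = 7.6322;  C_1 = 8.6767 → slack
cable 2: L_2 = ‖A_2−P‖ = 1.5000;  C_2 = 1.5000 → taut
cable 3: L_3 = ‖A_3−P‖ = 4.7170;  C_3 = 4.7169 → taut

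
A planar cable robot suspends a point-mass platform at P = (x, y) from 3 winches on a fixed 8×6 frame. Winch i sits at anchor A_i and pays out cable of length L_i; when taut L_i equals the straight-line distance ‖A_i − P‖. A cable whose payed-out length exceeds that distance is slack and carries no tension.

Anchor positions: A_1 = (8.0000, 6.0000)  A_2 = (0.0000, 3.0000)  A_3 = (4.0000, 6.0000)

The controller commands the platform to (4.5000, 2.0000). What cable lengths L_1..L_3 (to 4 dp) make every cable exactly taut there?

cable 1: Δx=3.5000, Δy=4.0000; L_1 = √(Δx²+Δy²) = 5.3151
cable 2: Δx=-4.5000, Δy=1.0000; L_2 = √(Δx²+Δy²) = 4.6098
cable 3: Δx=-0.5000, Δy=4.0000; L_3 = √(Δx²+Δy²) = 4.0311

(5.3151, 4.6098, 4.0311)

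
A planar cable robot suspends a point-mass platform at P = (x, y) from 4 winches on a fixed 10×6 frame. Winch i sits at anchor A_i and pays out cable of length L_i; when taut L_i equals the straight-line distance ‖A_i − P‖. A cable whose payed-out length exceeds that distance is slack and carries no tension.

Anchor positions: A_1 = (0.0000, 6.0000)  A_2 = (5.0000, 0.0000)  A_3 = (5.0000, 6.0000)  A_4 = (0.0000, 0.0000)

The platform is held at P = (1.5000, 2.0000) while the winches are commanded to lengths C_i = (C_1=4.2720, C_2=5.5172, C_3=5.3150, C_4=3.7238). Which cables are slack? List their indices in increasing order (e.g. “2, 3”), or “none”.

2, 4

cable 1: L_1 = ‖A_1−P‖ = 4.2720;  C_1 = 4.2720 → taut
cable 2: L_2 = ‖A_2−P‖ = 4.0311;  C_2 = 5.5172 → slack
cable 3: L_3 = ‖A_3−P‖ = 5.3151;  C_3 = 5.3150 → taut
cable 4: L_4 = ‖A_4−P‖ = 2.5000;  C_4 = 3.7238 → slack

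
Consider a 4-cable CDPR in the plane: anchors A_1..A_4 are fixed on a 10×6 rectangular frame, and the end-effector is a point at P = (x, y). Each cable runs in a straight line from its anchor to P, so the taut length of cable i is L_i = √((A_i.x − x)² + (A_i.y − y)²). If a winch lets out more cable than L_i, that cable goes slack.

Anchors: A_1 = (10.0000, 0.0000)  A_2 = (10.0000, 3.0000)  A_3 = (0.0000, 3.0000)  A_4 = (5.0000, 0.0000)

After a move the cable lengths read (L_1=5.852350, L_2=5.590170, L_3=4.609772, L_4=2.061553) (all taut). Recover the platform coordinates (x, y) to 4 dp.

(4.5000, 2.0000)

expand ‖A_i−P‖²=L_i² and subtract eq 1 (k_i ≔ ‖A_i‖²−L_i²)
k_1 = 100.0000+0.0000−34.2500 = 65.7500
eq1−eq2 → [0.0000  -6.0000]·P = -12.0000
eq1−eq3 → [20.0000  -6.0000]·P = 78.0000
eq1−eq4 → [10.0000  0.0000]·P = 45.0000
2×2 solve → P = (4.5000, 2.0000)
check cable 4: ‖A_4−P‖² = 4.2500 ≈ L_4² = 4.2500 ✓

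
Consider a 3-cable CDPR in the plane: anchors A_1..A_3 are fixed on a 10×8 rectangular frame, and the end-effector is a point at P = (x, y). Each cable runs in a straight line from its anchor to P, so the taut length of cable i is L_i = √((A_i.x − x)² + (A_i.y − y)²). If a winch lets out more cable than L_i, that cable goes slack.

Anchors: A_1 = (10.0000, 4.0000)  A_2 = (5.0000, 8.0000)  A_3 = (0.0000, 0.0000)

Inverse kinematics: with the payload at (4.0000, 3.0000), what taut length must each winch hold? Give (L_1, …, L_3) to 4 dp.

(6.0828, 5.0990, 5.0000)

cable 1: Δx=6.0000, Δy=1.0000; L_1 = √(Δx²+Δy²) = 6.0828
cable 2: Δx=1.0000, Δy=5.0000; L_2 = √(Δx²+Δy²) = 5.0990
cable 3: Δx=-4.0000, Δy=-3.0000; L_3 = √(Δx²+Δy²) = 5.0000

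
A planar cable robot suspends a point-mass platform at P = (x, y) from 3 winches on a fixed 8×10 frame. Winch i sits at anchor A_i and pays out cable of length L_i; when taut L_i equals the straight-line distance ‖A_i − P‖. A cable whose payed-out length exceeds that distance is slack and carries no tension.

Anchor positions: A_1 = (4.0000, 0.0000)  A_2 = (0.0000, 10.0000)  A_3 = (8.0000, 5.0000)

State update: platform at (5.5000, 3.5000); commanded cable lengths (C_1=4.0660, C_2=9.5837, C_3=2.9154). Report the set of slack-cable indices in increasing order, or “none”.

cable 1: √((-1.5000)²+(-3.5000)²)=3.8079, C_1=4.0660: slack
cable 2: √((-5.5000)²+(6.5000)²)=8.5147, C_2=9.5837: slack
cable 3: √((2.5000)²+(1.5000)²)=2.9155, C_3=2.9154: taut

1, 2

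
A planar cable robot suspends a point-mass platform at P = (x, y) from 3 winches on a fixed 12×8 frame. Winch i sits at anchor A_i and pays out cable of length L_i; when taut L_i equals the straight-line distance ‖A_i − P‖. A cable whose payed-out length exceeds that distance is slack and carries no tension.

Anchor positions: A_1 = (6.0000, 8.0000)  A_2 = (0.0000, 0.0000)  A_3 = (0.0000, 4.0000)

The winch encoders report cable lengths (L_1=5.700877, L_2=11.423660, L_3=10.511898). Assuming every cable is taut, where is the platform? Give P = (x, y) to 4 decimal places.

circle eqns → linear via eq_j − eq_1; set q_j = A_j·A_j − L_j²
q_1 = 36.0000+64.0000−32.5000 = 67.5000
12.0000·x + 16.0000·y = q_1−q_2 = 198.0000
12.0000·x + 8.0000·y = q_1−q_3 = 162.0000
solve first two rows → x=10.5000, y=4.5000

(10.5000, 4.5000)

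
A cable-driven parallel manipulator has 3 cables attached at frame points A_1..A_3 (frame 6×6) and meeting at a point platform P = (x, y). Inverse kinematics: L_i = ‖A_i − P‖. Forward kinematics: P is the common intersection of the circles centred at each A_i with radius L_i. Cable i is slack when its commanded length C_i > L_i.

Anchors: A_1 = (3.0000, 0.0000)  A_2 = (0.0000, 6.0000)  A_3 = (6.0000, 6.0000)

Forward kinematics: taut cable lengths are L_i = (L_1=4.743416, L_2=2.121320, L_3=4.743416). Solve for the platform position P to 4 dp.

(1.5000, 4.5000)

each cable: (A_i−P)·(A_i−P) = L_i²; let c_i = ‖A_i‖²−L_i²
c_1 = 9.0000+0.0000−22.5000 = -13.5000
row 1: 6.0000x − 12.0000y = -45.0000  (c_2=31.5000)
row 2: -6.0000x − 12.0000y = -63.0000  (c_3=49.5000)
Cramer on rows 1–2 → x = 1.5000, y = 4.5000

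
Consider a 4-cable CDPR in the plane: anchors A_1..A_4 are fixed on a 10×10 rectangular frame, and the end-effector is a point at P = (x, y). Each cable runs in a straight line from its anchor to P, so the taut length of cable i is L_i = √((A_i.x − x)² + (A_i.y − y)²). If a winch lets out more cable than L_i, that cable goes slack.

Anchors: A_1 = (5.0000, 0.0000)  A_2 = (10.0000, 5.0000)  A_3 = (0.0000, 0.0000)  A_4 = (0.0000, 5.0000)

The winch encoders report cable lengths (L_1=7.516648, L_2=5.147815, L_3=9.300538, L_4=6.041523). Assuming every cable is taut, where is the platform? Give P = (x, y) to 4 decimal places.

(5.5000, 7.5000)

expand ‖A_i−P‖²=L_i² and subtract eq 1 (c_i ≔ ‖A_i‖²−L_i²)
c_1 = 25.0000+0.0000−56.5000 = -31.5000
eq1−eq2 → [-10.0000  -10.0000]·P = -130.0000
eq1−eq3 → [10.0000  0.0000]·P = 55.0000
eq1−eq4 → [10.0000  -10.0000]·P = -20.0000
2×2 solve → P = (5.5000, 7.5000)
check cable 4: ‖A_4−P‖² = 36.5000 ≈ L_4² = 36.5000 ✓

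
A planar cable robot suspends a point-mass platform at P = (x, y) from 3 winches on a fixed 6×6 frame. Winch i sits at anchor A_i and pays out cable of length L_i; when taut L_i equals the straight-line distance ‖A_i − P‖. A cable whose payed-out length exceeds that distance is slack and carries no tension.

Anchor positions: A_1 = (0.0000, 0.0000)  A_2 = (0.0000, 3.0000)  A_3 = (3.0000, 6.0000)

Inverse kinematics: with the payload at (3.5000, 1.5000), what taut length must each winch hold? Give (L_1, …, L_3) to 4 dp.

(3.8079, 3.8079, 4.5277)

L_1: Δ = A_1−P = (-3.5000, -1.5000) → ‖Δ‖ = √14.5000 = 3.8079
L_2: Δ = A_2−P = (-3.5000, 1.5000) → ‖Δ‖ = √14.5000 = 3.8079
L_3: Δ = A_3−P = (-0.5000, 4.5000) → ‖Δ‖ = √20.5000 = 4.5277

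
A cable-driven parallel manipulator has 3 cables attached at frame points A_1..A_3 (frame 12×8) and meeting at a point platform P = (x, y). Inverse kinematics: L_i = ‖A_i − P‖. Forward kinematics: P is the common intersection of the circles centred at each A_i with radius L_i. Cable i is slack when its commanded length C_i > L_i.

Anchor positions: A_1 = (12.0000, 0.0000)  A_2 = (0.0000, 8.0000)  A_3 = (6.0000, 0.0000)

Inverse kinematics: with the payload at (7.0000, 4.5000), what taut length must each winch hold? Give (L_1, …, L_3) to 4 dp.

L_1 = √((12.0000−7.0000)² + (0.0000−4.5000)²) = 6.7268
L_2 = √((0.0000−7.0000)² + (8.0000−4.5000)²) = 7.8262
L_3 = √((6.0000−7.0000)² + (0.0000−4.5000)²) = 4.6098

(6.7268, 7.8262, 4.6098)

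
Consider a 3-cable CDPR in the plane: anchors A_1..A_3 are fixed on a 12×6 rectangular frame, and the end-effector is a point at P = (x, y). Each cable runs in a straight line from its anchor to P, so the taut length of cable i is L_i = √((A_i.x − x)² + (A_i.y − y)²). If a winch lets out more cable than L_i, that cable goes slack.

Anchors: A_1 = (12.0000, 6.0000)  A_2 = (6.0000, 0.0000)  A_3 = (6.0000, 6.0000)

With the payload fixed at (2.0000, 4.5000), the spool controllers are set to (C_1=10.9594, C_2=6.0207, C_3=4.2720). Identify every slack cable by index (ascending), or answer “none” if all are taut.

1

i=1: geometric 10.1119 vs commanded 10.9594 ⇒ slack
i=2: geometric 6.0208 vs commanded 6.0207 ⇒ taut
i=3: geometric 4.2720 vs commanded 4.2720 ⇒ taut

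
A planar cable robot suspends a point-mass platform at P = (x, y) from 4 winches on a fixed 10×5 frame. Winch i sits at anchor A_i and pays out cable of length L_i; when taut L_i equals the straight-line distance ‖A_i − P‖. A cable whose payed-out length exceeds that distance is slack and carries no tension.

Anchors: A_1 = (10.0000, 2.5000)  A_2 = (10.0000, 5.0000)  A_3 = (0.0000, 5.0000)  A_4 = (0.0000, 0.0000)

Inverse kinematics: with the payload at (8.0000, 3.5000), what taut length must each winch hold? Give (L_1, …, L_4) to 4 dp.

(2.2361, 2.5000, 8.1394, 8.7321)

cable 1: Δx=2.0000, Δy=-1.0000; L_1 = √(Δx²+Δy²) = 2.2361
cable 2: Δx=2.0000, Δy=1.5000; L_2 = √(Δx²+Δy²) = 2.5000
cable 3: Δx=-8.0000, Δy=1.5000; L_3 = √(Δx²+Δy²) = 8.1394
cable 4: Δx=-8.0000, Δy=-3.5000; L_4 = √(Δx²+Δy²) = 8.7321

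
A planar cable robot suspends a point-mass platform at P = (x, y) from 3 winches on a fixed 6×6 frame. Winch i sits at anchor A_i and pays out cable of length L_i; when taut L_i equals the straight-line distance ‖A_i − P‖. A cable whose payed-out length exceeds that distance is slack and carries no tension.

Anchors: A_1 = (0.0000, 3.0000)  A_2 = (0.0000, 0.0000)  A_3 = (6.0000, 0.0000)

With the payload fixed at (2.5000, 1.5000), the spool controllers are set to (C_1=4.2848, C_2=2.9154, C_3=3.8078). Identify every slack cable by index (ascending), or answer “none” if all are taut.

cable 1: L_1 = ‖A_1−P‖ = 2.9155;  C_1 = 4.2848 → slack
cable 2: L_2 = ‖A_2−P‖ = 2.9155;  C_2 = 2.9154 → taut
cable 3: L_3 = ‖A_3−P‖ = 3.8079;  C_3 = 3.8078 → taut

1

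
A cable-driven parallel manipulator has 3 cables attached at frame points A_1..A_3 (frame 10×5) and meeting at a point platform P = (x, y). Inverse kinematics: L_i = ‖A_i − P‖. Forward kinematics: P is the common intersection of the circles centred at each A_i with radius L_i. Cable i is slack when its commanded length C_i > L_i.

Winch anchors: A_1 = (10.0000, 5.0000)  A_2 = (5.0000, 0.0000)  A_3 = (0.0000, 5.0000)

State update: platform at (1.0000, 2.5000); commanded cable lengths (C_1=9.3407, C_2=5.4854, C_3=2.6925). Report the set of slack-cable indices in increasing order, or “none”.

cable 1: L_1 = ‖A_1−P‖ = 9.3408;  C_1 = 9.3407 → taut
cable 2: L_2 = ‖A_2−P‖ = 4.7170;  C_2 = 5.4854 → slack
cable 3: L_3 = ‖A_3−P‖ = 2.6926;  C_3 = 2.6925 → taut

2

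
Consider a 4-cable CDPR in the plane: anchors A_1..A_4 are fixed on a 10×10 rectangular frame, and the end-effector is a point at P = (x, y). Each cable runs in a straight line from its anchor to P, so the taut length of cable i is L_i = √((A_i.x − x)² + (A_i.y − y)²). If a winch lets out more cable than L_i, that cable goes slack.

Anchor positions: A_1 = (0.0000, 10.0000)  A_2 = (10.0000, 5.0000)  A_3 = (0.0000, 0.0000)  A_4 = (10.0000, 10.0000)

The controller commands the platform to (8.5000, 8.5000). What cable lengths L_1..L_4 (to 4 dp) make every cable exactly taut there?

L_1 = √((0.0000−8.5000)² + (10.0000−8.5000)²) = 8.6313
L_2 = √((10.0000−8.5000)² + (5.0000−8.5000)²) = 3.8079
L_3 = √((0.0000−8.5000)² + (0.0000−8.5000)²) = 12.0208
L_4 = √((10.0000−8.5000)² + (10.0000−8.5000)²) = 2.1213

(8.6313, 3.8079, 12.0208, 2.1213)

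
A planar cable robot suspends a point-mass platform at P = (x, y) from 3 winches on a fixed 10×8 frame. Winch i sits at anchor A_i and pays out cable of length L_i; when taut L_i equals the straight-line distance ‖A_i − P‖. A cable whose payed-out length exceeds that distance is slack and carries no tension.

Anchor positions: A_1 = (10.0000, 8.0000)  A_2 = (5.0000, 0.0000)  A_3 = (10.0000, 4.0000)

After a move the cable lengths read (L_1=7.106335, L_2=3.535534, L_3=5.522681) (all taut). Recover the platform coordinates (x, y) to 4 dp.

each cable: (A_i−P)·(A_i−P) = L_i²; let k_i = ‖A_i‖²−L_i²
k_1 = 100.0000+64.0000−50.5000 = 113.5000
row 1: 10.0000x + 16.0000y = 101.0000  (k_2=12.5000)
row 2: 0.0000x + 8.0000y = 28.0000  (k_3=85.5000)
Cramer on rows 1–2 → x = 4.5000, y = 3.5000

(4.5000, 3.5000)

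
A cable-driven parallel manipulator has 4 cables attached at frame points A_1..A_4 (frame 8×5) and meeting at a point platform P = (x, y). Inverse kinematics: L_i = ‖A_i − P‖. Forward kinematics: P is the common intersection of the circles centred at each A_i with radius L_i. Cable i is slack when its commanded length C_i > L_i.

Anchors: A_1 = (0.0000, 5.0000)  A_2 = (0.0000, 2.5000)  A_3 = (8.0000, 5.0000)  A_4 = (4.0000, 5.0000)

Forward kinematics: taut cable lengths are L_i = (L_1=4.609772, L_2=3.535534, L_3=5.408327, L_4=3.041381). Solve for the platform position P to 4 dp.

(3.5000, 2.0000)

each cable: (A_i−P)·(A_i−P) = L_i²; let k_i = ‖A_i‖²−L_i²
k_1 = 0.0000+25.0000−21.2500 = 3.7500
row 1: 0.0000x + 5.0000y = 10.0000  (k_2=-6.2500)
row 2: -16.0000x + 0.0000y = -56.0000  (k_3=59.7500)
row 3: -8.0000x + 0.0000y = -28.0000  (k_4=31.7500)
Cramer on rows 1–2 → x = 3.5000, y = 2.0000
check cable 4: ‖A_4−P‖² = 9.2500 ≈ L_4² = 9.2500 ✓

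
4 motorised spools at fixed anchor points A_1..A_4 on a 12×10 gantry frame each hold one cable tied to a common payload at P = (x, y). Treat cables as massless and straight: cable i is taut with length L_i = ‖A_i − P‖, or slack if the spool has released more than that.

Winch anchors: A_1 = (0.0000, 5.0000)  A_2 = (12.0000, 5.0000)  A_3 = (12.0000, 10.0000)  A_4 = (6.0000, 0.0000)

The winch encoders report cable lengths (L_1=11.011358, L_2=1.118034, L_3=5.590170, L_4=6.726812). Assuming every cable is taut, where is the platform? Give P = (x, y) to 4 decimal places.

(11.0000, 4.5000)

expand ‖A_i−P‖²=L_i² and subtract eq 1 (q_i ≔ ‖A_i‖²−L_i²)
q_1 = 0.0000+25.0000−121.2500 = -96.2500
eq1−eq2 → [-24.0000  0.0000]·P = -264.0000
eq1−eq3 → [-24.0000  -10.0000]·P = -309.0000
eq1−eq4 → [-12.0000  10.0000]·P = -87.0000
2×2 solve → P = (11.0000, 4.5000)
check cable 4: ‖A_4−P‖² = 45.2500 ≈ L_4² = 45.2500 ✓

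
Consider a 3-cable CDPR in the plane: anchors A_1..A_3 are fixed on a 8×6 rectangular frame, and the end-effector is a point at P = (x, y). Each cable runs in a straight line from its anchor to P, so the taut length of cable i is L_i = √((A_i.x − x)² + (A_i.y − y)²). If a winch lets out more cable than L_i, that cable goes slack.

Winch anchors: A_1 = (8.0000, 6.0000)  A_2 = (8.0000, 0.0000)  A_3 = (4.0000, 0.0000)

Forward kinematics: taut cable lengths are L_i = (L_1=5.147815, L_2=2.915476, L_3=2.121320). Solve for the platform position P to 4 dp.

(5.5000, 1.5000)

each cable: (A_i−P)·(A_i−P) = L_i²; let q_i = ‖A_i‖²−L_i²
q_1 = 64.0000+36.0000−26.5000 = 73.5000
row 1: 0.0000x + 12.0000y = 18.0000  (q_2=55.5000)
row 2: 8.0000x + 12.0000y = 62.0000  (q_3=11.5000)
Cramer on rows 1–2 → x = 5.5000, y = 1.5000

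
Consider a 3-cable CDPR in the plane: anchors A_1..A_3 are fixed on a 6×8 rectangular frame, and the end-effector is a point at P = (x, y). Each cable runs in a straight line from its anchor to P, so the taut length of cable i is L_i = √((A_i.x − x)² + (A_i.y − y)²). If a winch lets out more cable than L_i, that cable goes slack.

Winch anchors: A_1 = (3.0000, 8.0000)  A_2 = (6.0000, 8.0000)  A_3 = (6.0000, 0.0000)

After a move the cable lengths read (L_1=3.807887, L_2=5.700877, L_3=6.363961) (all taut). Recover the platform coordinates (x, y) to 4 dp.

expand ‖A_i−P‖²=L_i² and subtract eq 1 (c_i ≔ ‖A_i‖²−L_i²)
c_1 = 9.0000+64.0000−14.5000 = 58.5000
eq1−eq2 → [-6.0000  0.0000]·P = -9.0000
eq1−eq3 → [-6.0000  16.0000]·P = 63.0000
2×2 solve → P = (1.5000, 4.5000)

(1.5000, 4.5000)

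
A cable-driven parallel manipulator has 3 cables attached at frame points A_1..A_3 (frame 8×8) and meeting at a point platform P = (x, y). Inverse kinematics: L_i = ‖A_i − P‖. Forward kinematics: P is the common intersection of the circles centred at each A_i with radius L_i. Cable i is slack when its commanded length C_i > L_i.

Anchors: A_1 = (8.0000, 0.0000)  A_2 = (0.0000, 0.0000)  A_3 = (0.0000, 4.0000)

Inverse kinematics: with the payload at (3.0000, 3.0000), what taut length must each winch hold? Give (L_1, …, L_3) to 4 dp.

(5.8310, 4.2426, 3.1623)

cable 1: Δx=5.0000, Δy=-3.0000; L_1 = √(Δx²+Δy²) = 5.8310
cable 2: Δx=-3.0000, Δy=-3.0000; L_2 = √(Δx²+Δy²) = 4.2426
cable 3: Δx=-3.0000, Δy=1.0000; L_3 = √(Δx²+Δy²) = 3.1623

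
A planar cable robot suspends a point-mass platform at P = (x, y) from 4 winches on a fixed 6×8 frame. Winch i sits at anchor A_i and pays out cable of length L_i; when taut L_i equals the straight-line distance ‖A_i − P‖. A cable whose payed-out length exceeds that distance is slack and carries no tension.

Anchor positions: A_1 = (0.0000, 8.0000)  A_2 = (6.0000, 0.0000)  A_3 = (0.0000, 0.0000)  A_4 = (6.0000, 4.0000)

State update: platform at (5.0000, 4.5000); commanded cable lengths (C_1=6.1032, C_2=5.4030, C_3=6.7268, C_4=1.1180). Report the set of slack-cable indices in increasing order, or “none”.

cable 1: L_1 = ‖A_1−P‖ = 6.1033;  C_1 = 6.1032 → taut
cable 2: L_2 = ‖A_2−P‖ = 4.6098;  C_2 = 5.4030 → slack
cable 3: L_3 = ‖A_3−P‖ = 6.7268;  C_3 = 6.7268 → taut
cable 4: L_4 = ‖A_4−P‖ = 1.1180;  C_4 = 1.1180 → taut

2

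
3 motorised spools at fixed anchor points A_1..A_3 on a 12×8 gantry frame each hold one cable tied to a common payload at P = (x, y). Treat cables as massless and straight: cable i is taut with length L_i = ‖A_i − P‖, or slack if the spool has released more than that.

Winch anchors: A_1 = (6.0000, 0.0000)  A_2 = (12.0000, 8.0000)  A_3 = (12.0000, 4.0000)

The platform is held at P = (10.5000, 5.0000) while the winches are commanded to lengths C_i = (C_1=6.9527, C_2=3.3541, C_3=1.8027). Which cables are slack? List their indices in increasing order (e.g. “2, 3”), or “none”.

cable 1: √((-4.5000)²+(-5.0000)²)=6.7268, C_1=6.9527: slack
cable 2: √((1.5000)²+(3.0000)²)=3.3541, C_2=3.3541: taut
cable 3: √((1.5000)²+(-1.0000)²)=1.8028, C_3=1.8027: taut

1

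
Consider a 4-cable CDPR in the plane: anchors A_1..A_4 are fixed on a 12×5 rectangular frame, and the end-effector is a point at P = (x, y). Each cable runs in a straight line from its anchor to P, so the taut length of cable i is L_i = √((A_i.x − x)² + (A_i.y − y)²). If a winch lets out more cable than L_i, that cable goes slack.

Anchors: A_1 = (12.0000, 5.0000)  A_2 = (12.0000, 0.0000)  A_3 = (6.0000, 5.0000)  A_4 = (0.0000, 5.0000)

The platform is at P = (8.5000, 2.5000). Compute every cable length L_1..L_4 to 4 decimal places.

L_1 = √((12.0000−8.5000)² + (5.0000−2.5000)²) = 4.3012
L_2 = √((12.0000−8.5000)² + (0.0000−2.5000)²) = 4.3012
L_3 = √((6.0000−8.5000)² + (5.0000−2.5000)²) = 3.5355
L_4 = √((0.0000−8.5000)² + (5.0000−2.5000)²) = 8.8600

(4.3012, 4.3012, 3.5355, 8.8600)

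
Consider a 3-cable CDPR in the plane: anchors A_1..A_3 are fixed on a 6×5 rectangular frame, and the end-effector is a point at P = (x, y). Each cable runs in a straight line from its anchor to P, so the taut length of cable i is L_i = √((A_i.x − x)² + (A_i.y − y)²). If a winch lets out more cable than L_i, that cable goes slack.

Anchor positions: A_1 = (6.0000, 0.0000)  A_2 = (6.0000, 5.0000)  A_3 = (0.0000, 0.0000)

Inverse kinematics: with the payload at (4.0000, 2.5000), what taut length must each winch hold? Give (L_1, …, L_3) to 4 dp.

L_1: Δ = A_1−P = (2.0000, -2.5000) → ‖Δ‖ = √10.2500 = 3.2016
L_2: Δ = A_2−P = (2.0000, 2.5000) → ‖Δ‖ = √10.2500 = 3.2016
L_3: Δ = A_3−P = (-4.0000, -2.5000) → ‖Δ‖ = √22.2500 = 4.7170

(3.2016, 3.2016, 4.7170)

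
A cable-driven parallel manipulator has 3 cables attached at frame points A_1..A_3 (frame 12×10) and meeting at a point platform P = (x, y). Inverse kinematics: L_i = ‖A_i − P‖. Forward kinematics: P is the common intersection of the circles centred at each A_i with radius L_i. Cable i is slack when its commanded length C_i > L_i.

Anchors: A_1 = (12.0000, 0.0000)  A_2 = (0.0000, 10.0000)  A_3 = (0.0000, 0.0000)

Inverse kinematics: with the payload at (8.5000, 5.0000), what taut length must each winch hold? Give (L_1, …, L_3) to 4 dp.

L_1: Δ = A_1−P = (3.5000, -5.0000) → ‖Δ‖ = √37.2500 = 6.1033
L_2: Δ = A_2−P = (-8.5000, 5.0000) → ‖Δ‖ = √97.2500 = 9.8615
L_3: Δ = A_3−P = (-8.5000, -5.0000) → ‖Δ‖ = √97.2500 = 9.8615

(6.1033, 9.8615, 9.8615)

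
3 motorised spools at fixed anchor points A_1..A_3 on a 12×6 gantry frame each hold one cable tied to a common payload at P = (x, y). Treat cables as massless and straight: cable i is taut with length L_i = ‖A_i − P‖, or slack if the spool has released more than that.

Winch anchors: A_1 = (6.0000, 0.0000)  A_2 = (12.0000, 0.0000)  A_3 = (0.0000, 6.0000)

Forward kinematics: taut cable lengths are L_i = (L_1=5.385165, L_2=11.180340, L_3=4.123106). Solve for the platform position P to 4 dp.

(1.0000, 2.0000)

circle eqns → linear via eq_j − eq_1; set k_j = A_j·A_j − L_j²
k_1 = 36.0000+0.0000−29.0000 = 7.0000
-12.0000·x + 0.0000·y = k_1−k_2 = -12.0000
12.0000·x − 12.0000·y = k_1−k_3 = -12.0000
solve first two rows → x=1.0000, y=2.0000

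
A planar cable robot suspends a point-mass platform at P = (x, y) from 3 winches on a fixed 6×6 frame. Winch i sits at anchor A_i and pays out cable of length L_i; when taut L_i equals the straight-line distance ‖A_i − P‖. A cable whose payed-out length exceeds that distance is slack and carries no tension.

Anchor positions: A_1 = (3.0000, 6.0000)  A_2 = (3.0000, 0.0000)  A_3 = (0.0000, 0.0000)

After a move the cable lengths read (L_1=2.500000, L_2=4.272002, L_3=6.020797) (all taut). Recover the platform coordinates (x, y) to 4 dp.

(4.5000, 4.0000)

each cable: (A_i−P)·(A_i−P) = L_i²; let c_i = ‖A_i‖²−L_i²
c_1 = 9.0000+36.0000−6.2500 = 38.7500
row 1: 0.0000x + 12.0000y = 48.0000  (c_2=-9.2500)
row 2: 6.0000x + 12.0000y = 75.0000  (c_3=-36.2500)
Cramer on rows 1–2 → x = 4.5000, y = 4.0000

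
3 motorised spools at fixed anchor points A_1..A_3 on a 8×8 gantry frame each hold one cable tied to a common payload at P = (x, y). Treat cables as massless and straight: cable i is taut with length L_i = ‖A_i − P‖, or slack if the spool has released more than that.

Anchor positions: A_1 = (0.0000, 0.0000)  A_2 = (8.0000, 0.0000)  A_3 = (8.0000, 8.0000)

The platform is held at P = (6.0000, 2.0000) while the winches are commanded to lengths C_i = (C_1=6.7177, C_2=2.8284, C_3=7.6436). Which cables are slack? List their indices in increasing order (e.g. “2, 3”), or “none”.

1, 3

i=1: geometric 6.3246 vs commanded 6.7177 ⇒ slack
i=2: geometric 2.8284 vs commanded 2.8284 ⇒ taut
i=3: geometric 6.3246 vs commanded 7.6436 ⇒ slack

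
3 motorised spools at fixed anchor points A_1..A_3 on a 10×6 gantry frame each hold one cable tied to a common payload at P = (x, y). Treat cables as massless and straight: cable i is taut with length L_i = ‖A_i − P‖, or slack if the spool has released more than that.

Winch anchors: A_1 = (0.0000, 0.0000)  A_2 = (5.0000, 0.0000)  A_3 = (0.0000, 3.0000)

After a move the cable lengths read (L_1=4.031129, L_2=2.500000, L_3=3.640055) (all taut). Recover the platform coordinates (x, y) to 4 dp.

expand ‖A_i−P‖²=L_i² and subtract eq 1 (k_i ≔ ‖A_i‖²−L_i²)
k_1 = 0.0000+0.0000−16.2500 = -16.2500
eq1−eq2 → [-10.0000  0.0000]·P = -35.0000
eq1−eq3 → [0.0000  -6.0000]·P = -12.0000
2×2 solve → P = (3.5000, 2.0000)

(3.5000, 2.0000)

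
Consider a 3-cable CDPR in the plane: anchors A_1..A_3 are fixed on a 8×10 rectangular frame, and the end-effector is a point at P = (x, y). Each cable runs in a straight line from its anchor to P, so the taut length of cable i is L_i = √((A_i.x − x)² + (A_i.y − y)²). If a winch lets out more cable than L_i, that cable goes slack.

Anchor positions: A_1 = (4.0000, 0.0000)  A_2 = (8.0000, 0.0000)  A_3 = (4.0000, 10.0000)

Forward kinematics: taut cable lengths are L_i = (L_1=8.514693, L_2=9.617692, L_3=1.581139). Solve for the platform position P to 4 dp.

circle eqns → linear via eq_j − eq_1; set q_j = A_j·A_j − L_j²
q_1 = 16.0000+0.0000−72.5000 = -56.5000
-8.0000·x + 0.0000·y = q_1−q_2 = -28.0000
0.0000·x − 20.0000·y = q_1−q_3 = -170.0000
solve first two rows → x=3.5000, y=8.5000

(3.5000, 8.5000)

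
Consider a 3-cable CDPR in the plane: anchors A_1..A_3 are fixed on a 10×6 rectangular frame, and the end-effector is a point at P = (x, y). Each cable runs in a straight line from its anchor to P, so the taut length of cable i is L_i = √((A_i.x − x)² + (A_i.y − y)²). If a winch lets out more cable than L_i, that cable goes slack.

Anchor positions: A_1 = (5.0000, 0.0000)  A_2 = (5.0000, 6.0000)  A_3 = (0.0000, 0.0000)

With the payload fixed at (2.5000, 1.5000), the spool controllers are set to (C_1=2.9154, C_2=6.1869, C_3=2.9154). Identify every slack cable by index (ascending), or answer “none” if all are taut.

i=1: geometric 2.9155 vs commanded 2.9154 ⇒ taut
i=2: geometric 5.1478 vs commanded 6.1869 ⇒ slack
i=3: geometric 2.9155 vs commanded 2.9154 ⇒ taut

2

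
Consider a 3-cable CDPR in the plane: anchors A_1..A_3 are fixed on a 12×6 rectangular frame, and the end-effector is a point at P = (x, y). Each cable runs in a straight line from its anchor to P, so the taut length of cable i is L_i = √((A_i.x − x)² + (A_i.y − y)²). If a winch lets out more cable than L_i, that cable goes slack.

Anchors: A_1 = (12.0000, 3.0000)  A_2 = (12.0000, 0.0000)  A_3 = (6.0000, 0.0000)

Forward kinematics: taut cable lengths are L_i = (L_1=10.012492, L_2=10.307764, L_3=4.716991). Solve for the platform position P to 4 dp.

(2.0000, 2.5000)

expand ‖A_i−P‖²=L_i² and subtract eq 1 (q_i ≔ ‖A_i‖²−L_i²)
q_1 = 144.0000+9.0000−100.2500 = 52.7500
eq1−eq2 → [0.0000  6.0000]·P = 15.0000
eq1−eq3 → [12.0000  6.0000]·P = 39.0000
2×2 solve → P = (2.0000, 2.5000)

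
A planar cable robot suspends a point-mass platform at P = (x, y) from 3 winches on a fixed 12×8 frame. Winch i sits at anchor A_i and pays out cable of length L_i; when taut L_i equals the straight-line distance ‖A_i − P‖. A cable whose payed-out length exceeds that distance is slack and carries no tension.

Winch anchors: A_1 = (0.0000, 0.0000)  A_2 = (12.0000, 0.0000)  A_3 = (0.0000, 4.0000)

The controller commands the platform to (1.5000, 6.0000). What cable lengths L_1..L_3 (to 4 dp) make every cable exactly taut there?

(6.1847, 12.0934, 2.5000)

cable 1: Δx=-1.5000, Δy=-6.0000; L_1 = √(Δx²+Δy²) = 6.1847
cable 2: Δx=10.5000, Δy=-6.0000; L_2 = √(Δx²+Δy²) = 12.0934
cable 3: Δx=-1.5000, Δy=-2.0000; L_3 = √(Δx²+Δy²) = 2.5000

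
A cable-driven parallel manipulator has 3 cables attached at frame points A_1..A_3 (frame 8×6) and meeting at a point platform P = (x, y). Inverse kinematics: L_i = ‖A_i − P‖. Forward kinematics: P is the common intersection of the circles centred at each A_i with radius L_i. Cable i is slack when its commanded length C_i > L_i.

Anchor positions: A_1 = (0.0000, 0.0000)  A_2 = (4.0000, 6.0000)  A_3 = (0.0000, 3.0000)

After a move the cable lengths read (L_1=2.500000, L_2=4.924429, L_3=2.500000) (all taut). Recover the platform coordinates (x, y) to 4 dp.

expand ‖A_i−P‖²=L_i² and subtract eq 1 (q_i ≔ ‖A_i‖²−L_i²)
q_1 = 0.0000+0.0000−6.2500 = -6.2500
eq1−eq2 → [-8.0000  -12.0000]·P = -34.0000
eq1−eq3 → [0.0000  -6.0000]·P = -9.0000
2×2 solve → P = (2.0000, 1.5000)

(2.0000, 1.5000)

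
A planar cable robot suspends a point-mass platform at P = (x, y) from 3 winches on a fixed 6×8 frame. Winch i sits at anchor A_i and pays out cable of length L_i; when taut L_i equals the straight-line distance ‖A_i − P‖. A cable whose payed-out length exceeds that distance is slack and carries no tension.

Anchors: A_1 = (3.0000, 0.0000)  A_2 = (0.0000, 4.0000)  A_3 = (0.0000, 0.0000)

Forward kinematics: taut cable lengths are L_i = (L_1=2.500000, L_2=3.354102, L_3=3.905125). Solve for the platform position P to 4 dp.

expand ‖A_i−P‖²=L_i² and subtract eq 1 (k_i ≔ ‖A_i‖²−L_i²)
k_1 = 9.0000+0.0000−6.2500 = 2.7500
eq1−eq2 → [6.0000  -8.0000]·P = -2.0000
eq1−eq3 → [6.0000  0.0000]·P = 18.0000
2×2 solve → P = (3.0000, 2.5000)

(3.0000, 2.5000)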